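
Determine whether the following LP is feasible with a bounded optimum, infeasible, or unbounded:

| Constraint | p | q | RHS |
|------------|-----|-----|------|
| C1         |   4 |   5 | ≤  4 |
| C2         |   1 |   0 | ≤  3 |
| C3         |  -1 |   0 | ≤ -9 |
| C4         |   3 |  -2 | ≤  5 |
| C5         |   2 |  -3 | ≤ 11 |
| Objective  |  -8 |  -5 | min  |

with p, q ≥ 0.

Infeasible (no feasible solution exists)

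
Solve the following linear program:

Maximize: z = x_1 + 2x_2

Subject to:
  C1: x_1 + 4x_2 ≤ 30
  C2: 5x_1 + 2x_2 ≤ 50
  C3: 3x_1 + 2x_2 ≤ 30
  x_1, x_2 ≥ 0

Evaluate the objective at each vertex of the feasible region:
  z(0, 0) = 0
  z(10, 0) = 10
  z(6, 6) = 18  ←
  z(0, 7.5) = 15
The maximum is at x_1 = 6, x_2 = 6.

x_1 = 6, x_2 = 6, z = 18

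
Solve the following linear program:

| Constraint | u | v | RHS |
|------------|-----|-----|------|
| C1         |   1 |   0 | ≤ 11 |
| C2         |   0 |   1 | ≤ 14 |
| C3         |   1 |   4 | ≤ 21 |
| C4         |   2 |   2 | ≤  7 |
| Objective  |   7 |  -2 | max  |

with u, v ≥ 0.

Evaluate the objective at each vertex of the feasible region:
  z(0, 0) = 0
  z(3.5, 0) = 24.5  ←
  z(0, 3.5) = -7
The maximum is at u = 3.5, v = 0.

u = 3.5, v = 0, z = 24.5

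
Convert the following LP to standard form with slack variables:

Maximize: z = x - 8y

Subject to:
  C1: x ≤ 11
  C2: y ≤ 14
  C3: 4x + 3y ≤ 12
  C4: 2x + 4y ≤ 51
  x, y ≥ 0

max z = x - 8y

s.t.
  x + s1 = 11
  y + s2 = 14
  4x + 3y + s3 = 12
  2x + 4y + s4 = 51
  x, y, s1, s2, s3, s4 ≥ 0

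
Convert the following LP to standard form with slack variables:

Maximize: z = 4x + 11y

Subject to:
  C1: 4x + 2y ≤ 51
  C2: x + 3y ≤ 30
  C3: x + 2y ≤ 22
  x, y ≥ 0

max z = 4x + 11y

s.t.
  4x + 2y + s1 = 51
  x + 3y + s2 = 30
  x + 2y + s3 = 22
  x, y, s1, s2, s3 ≥ 0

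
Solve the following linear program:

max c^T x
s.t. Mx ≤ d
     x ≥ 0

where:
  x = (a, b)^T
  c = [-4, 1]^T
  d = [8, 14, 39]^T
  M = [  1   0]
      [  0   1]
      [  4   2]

Evaluate the objective at each vertex of the feasible region:
  z(0, 0) = 0
  z(8, 0) = -32
  z(8, 3.5) = -28.5
  z(2.75, 14) = 3
  z(0, 14) = 14  ←
The maximum is at a = 0, b = 14.

a = 0, b = 14, z = 14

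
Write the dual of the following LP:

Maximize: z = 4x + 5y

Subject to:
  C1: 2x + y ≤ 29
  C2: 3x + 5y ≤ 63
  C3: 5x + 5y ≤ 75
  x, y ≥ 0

Primal max cᵀx s.t. Ax ≤ b, x ≥ 0  →  Dual min bᵀy s.t. Aᵀy ≥ c, y ≥ 0.

Minimize: z = 29y1 + 63y2 + 75y3

Subject to:
  2y1 + 3y2 + 5y3 ≥ 4
  y1 + 5y2 + 5y3 ≥ 5
  y1, y2, y3 ≥ 0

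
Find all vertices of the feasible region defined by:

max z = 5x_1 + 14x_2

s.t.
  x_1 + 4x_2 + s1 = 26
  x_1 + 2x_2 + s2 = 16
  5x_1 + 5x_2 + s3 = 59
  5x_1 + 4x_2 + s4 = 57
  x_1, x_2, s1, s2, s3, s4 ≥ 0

(0, 0), (11.4, 0), (9.8, 2), (7.6, 4.2), (6, 5), (0, 6.5)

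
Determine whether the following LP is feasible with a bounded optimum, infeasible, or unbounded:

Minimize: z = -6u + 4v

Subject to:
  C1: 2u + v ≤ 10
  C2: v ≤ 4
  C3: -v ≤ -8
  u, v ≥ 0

Infeasible (no feasible solution exists)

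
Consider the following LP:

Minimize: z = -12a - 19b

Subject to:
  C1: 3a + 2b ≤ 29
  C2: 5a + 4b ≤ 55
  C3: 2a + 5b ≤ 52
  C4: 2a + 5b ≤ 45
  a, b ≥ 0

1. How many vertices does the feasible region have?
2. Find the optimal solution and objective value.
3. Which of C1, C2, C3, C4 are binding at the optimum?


1. 4
2. a = 5, b = 7, z = -193
3. C1, C4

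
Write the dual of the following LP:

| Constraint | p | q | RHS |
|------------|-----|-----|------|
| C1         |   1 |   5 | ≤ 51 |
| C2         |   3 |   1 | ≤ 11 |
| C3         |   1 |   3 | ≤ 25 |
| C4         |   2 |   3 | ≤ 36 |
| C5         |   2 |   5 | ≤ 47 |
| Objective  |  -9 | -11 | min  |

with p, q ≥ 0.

Primal min cᵀx s.t. Ax ≤ b, x ≥ 0  →  Dual max −bᵀy s.t. Aᵀy ≥ −c, y ≥ 0.

Maximize: z = -51y1 - 11y2 - 25y3 - 36y4 - 47y5

Subject to:
  y1 + 3y2 + y3 + 2y4 + 2y5 ≥ 9
  5y1 + y2 + 3y3 + 3y4 + 5y5 ≥ 11
  y1, y2, y3, y4, y5 ≥ 0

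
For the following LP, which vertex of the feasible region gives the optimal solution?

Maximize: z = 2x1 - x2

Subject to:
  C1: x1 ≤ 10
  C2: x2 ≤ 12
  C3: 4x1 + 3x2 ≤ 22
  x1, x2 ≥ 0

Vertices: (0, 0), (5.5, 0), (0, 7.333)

Evaluate the objective at each vertex of the feasible region:
  z(0, 0) = 0
  z(5.5, 0) = 11  ←
  z(0, 7.333) = -7.333
The maximum is at x1 = 5.5, x2 = 0.

(5.5, 0)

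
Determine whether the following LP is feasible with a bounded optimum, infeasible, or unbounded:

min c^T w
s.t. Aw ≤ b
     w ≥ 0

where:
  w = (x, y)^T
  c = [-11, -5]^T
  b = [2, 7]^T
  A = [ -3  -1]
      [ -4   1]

Unbounded (objective can decrease without bound)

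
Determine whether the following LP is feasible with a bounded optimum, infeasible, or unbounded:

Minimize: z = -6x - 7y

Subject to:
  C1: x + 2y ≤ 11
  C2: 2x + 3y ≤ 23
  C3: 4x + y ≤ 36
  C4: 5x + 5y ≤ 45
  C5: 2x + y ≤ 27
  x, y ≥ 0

Feasible with a bounded optimal solution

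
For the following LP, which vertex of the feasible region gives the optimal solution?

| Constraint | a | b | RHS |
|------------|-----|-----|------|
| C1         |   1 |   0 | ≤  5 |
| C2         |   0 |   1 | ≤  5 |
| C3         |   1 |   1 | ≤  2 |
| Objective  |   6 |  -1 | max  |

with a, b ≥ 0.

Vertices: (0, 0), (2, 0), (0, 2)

Evaluate the objective at each vertex of the feasible region:
  z(0, 0) = 0
  z(2, 0) = 12  ←
  z(0, 2) = -2
The maximum is at a = 2, b = 0.

(2, 0)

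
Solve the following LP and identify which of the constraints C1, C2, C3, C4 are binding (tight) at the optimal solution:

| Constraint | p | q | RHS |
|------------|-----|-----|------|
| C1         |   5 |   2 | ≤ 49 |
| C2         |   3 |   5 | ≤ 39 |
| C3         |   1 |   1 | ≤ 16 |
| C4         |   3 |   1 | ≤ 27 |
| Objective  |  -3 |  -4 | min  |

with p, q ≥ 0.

At p = 8, q = 3, compute slack b - a·x for each constraint:
  C1: 49 − 46 = 3  (slack)
  C2: 39 − 39 = 0  (binding)
  C3: 16 − 11 = 5  (slack)
  C4: 27 − 27 = 0  (binding)

Optimal: p = 8, q = 3
Binding: C2, C4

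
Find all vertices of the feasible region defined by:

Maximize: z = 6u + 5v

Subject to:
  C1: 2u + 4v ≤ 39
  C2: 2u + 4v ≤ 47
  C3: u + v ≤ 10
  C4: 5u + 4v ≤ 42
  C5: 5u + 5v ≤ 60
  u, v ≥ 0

(0, 0), (8.4, 0), (2, 8), (0.5, 9.5), (0, 9.75)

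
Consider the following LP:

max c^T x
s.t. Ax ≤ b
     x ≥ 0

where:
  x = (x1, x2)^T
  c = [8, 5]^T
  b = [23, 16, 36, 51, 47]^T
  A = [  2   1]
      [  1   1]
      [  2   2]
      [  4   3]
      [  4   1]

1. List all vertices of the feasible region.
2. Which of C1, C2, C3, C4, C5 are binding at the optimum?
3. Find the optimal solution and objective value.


1. (0, 0), (11.5, 0), (9, 5), (3, 13), (0, 16)
2. C1, C4
3. x1 = 9, x2 = 5, z = 97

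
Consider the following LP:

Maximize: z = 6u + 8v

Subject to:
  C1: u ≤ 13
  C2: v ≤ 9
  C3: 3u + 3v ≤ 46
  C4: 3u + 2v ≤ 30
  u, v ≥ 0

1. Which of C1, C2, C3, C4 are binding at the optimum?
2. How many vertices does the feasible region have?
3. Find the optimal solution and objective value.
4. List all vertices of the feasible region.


1. C2, C4
2. 4
3. u = 4, v = 9, z = 96
4. (0, 0), (10, 0), (4, 9), (0, 9)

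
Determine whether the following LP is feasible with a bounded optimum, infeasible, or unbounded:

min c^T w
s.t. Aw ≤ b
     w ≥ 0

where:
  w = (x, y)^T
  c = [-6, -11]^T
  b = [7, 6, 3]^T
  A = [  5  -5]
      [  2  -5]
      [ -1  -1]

Unbounded (objective can decrease without bound)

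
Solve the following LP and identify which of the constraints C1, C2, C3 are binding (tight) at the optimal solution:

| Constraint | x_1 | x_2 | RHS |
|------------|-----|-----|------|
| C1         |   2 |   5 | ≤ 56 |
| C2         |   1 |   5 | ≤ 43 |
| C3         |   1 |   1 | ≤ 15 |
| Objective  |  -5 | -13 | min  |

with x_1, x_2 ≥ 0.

At x_1 = 8, x_2 = 7, compute slack b - a·x for each constraint:
  C1: 56 − 51 = 5  (slack)
  C2: 43 − 43 = 0  (binding)
  C3: 15 − 15 = 0  (binding)

Optimal: x_1 = 8, x_2 = 7
Binding: C2, C3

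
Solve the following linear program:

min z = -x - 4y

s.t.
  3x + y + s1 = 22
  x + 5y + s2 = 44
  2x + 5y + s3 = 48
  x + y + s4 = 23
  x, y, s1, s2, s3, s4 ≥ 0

Evaluate the objective at each vertex of the feasible region:
  z(0, 0) = 0
  z(7.333, 0) = -7.333
  z(4.769, 7.692) = -35.54
  z(4, 8) = -36  ←
  z(0, 8.8) = -35.2
The minimum is at x = 4, y = 8.

x = 4, y = 8, z = -36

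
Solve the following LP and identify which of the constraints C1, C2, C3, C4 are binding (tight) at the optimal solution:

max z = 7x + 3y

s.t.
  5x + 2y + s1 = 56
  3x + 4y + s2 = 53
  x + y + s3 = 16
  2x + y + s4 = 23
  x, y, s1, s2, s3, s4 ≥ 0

At x = 10, y = 3, compute slack b - a·x for each constraint:
  C1: 56 − 56 = 0  (binding)
  C2: 53 − 42 = 11  (slack)
  C3: 16 − 13 = 3  (slack)
  C4: 23 − 23 = 0  (binding)

Optimal: x = 10, y = 3
Binding: C1, C4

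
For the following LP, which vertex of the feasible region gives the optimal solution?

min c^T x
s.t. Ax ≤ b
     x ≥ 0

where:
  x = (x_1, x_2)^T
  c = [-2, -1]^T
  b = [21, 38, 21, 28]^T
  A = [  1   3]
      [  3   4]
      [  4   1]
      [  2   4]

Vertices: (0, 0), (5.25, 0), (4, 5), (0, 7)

Evaluate the objective at each vertex of the feasible region:
  z(0, 0) = 0
  z(5.25, 0) = -10.5
  z(4, 5) = -13  ←
  z(0, 7) = -7
The minimum is at x_1 = 4, x_2 = 5.

(4, 5)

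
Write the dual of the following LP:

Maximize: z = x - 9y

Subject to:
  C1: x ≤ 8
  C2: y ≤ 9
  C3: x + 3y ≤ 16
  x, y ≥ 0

Primal max cᵀx s.t. Ax ≤ b, x ≥ 0  →  Dual min bᵀy s.t. Aᵀy ≥ c, y ≥ 0.

Minimize: z = 8y1 + 9y2 + 16y3

Subject to:
  y1 + y3 ≥ 1
  y2 + 3y3 ≥ -9
  y1, y2, y3 ≥ 0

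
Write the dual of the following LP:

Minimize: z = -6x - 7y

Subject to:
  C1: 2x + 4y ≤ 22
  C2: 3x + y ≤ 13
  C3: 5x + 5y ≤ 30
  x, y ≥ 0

Primal min cᵀx s.t. Ax ≤ b, x ≥ 0  →  Dual max −bᵀy s.t. Aᵀy ≥ −c, y ≥ 0.

Maximize: z = -22y1 - 13y2 - 30y3

Subject to:
  2y1 + 3y2 + 5y3 ≥ 6
  4y1 + y2 + 5y3 ≥ 7
  y1, y2, y3 ≥ 0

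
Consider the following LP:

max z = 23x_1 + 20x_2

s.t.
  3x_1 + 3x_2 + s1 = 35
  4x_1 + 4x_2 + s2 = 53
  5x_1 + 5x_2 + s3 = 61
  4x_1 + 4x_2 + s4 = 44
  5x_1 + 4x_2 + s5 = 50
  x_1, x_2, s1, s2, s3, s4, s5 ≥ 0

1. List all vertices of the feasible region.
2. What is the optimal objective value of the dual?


1. (0, 0), (10, 0), (6, 5), (0, 11)
2. 238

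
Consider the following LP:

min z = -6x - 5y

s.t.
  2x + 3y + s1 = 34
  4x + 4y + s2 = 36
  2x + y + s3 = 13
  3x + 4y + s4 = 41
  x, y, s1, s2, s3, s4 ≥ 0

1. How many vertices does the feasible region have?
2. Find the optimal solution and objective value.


1. 4
2. x = 4, y = 5, z = -49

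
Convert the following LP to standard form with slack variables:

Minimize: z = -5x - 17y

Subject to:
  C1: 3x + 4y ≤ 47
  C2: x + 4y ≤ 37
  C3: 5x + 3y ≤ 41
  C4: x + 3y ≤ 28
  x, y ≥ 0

min z = -5x - 17y

s.t.
  3x + 4y + s1 = 47
  x + 4y + s2 = 37
  5x + 3y + s3 = 41
  x + 3y + s4 = 28
  x, y, s1, s2, s3, s4 ≥ 0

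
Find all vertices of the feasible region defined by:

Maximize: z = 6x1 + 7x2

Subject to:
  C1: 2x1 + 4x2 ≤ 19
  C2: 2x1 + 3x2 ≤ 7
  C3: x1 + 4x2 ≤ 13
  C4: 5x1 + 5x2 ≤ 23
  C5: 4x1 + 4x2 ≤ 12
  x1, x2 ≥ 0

(0, 0), (3, 0), (2, 1), (0, 2.333)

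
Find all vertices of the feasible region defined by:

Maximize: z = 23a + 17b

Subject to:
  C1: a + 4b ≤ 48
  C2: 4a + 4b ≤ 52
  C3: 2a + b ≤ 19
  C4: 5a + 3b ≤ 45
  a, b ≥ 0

(0, 0), (9, 0), (3, 10), (1.333, 11.67), (0, 12)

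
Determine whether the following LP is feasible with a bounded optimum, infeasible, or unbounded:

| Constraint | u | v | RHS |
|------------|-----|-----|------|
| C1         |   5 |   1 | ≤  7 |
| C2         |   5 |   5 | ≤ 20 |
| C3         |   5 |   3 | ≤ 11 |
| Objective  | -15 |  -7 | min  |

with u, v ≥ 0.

Feasible with a bounded optimal solution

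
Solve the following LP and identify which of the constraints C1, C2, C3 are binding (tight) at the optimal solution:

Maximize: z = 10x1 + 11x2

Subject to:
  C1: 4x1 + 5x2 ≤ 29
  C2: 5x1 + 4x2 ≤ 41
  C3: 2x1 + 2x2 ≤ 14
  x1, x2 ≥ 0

At x1 = 6, x2 = 1, compute slack b - a·x for each constraint:
  C1: 29 − 29 = 0  (binding)
  C2: 41 − 34 = 7  (slack)
  C3: 14 − 14 = 0  (binding)

Optimal: x1 = 6, x2 = 1
Binding: C1, C3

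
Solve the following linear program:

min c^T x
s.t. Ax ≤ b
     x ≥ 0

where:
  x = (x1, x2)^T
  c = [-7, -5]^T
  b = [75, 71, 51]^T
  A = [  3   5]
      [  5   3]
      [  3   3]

Evaluate the objective at each vertex of the feasible region:
  z(0, 0) = 0
  z(14.2, 0) = -99.4
  z(10, 7) = -105  ←
  z(5, 12) = -95
  z(0, 15) = -75
The minimum is at x1 = 10, x2 = 7.

x1 = 10, x2 = 7, z = -105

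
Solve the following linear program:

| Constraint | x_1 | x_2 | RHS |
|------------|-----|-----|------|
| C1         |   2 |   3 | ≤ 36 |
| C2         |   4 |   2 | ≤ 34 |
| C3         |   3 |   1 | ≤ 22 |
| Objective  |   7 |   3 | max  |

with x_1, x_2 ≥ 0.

Evaluate the objective at each vertex of the feasible region:
  z(0, 0) = 0
  z(7.333, 0) = 51.33
  z(5, 7) = 56  ←
  z(3.75, 9.5) = 54.75
  z(0, 12) = 36
The maximum is at x_1 = 5, x_2 = 7.

x_1 = 5, x_2 = 7, z = 56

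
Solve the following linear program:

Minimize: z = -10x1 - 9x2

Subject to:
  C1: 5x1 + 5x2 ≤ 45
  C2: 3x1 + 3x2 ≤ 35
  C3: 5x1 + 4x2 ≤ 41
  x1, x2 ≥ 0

Evaluate the objective at each vertex of the feasible region:
  z(0, 0) = 0
  z(8.2, 0) = -82
  z(5, 4) = -86  ←
  z(0, 9) = -81
The minimum is at x1 = 5, x2 = 4.

x1 = 5, x2 = 4, z = -86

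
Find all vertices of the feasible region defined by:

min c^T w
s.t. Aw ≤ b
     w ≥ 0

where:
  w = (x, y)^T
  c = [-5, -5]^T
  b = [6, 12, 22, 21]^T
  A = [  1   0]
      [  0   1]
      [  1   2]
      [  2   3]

(0, 0), (6, 0), (6, 3), (0, 7)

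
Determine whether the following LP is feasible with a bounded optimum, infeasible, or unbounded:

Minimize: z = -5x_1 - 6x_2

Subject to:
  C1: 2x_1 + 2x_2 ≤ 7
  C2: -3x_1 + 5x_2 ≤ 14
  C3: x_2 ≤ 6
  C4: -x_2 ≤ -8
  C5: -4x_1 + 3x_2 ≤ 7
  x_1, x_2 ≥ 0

Infeasible (no feasible solution exists)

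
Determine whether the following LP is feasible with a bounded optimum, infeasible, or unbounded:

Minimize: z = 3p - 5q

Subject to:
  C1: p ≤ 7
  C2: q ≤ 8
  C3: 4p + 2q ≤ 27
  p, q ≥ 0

Feasible with a bounded optimal solution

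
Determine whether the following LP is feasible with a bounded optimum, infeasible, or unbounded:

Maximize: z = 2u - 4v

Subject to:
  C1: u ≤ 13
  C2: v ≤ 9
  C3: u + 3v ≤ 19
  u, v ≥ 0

Feasible with a bounded optimal solution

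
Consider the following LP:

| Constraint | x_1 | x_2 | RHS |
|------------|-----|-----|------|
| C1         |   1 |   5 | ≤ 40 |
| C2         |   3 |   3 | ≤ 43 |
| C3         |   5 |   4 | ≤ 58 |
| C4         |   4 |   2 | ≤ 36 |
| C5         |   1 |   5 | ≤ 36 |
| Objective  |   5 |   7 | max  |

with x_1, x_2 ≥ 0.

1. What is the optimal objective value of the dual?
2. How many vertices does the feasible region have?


1. 72
2. 4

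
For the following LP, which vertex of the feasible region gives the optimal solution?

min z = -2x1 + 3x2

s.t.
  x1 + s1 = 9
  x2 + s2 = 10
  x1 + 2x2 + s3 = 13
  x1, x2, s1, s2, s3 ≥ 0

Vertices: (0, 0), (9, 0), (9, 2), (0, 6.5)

Evaluate the objective at each vertex of the feasible region:
  z(0, 0) = 0
  z(9, 0) = -18  ←
  z(9, 2) = -12
  z(0, 6.5) = 19.5
The minimum is at x1 = 9, x2 = 0.

(9, 0)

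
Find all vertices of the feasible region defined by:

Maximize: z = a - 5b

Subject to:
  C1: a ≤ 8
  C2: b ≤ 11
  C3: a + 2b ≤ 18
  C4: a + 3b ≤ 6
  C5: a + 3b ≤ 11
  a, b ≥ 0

(0, 0), (6, 0), (0, 2)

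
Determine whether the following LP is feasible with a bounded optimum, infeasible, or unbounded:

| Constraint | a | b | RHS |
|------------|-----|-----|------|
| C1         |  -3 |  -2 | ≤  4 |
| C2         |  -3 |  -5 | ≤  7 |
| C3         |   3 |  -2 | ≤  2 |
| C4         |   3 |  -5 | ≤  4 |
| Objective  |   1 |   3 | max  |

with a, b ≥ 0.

Unbounded (objective can increase without bound)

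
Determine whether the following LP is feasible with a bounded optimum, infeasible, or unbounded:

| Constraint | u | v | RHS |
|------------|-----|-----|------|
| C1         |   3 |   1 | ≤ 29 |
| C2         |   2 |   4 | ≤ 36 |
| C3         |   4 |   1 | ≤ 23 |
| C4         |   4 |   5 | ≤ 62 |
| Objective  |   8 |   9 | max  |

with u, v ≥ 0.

Feasible with a bounded optimal solution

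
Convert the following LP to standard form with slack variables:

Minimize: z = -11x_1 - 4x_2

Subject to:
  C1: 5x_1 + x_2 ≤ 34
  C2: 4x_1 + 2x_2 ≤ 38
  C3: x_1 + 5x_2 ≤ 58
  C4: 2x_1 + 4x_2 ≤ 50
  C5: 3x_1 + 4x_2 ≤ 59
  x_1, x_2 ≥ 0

min z = -11x_1 - 4x_2

s.t.
  5x_1 + x_2 + s1 = 34
  4x_1 + 2x_2 + s2 = 38
  x_1 + 5x_2 + s3 = 58
  2x_1 + 4x_2 + s4 = 50
  3x_1 + 4x_2 + s5 = 59
  x_1, x_2, s1, s2, s3, s4, s5 ≥ 0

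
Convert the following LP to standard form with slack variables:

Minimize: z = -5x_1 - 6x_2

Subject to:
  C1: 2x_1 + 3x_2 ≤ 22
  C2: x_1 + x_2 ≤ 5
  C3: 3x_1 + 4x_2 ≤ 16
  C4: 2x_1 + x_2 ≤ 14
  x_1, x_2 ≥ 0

min z = -5x_1 - 6x_2

s.t.
  2x_1 + 3x_2 + s1 = 22
  x_1 + x_2 + s2 = 5
  3x_1 + 4x_2 + s3 = 16
  2x_1 + x_2 + s4 = 14
  x_1, x_2, s1, s2, s3, s4 ≥ 0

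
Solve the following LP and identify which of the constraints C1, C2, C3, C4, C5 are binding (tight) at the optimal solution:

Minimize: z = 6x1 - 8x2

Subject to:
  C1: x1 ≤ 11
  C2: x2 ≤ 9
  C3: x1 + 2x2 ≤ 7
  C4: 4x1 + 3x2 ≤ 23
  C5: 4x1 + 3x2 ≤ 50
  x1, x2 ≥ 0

At x1 = 0, x2 = 3.5, compute slack b - a·x for each constraint:
  C1: 11 − 0 = 11  (slack)
  C2: 9 − 3.5 = 5.5  (slack)
  C3: 7 − 7 = 0  (binding)
  C4: 23 − 10.5 = 12.5  (slack)
  C5: 50 − 10.5 = 39.5  (slack)

Optimal: x1 = 0, x2 = 3.5
Binding: C3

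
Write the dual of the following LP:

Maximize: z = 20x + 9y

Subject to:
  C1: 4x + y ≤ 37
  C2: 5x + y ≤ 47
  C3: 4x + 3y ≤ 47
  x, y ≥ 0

Primal max cᵀx s.t. Ax ≤ b, x ≥ 0  →  Dual min bᵀy s.t. Aᵀy ≥ c, y ≥ 0.

Minimize: z = 37y1 + 47y2 + 47y3

Subject to:
  4y1 + 5y2 + 4y3 ≥ 20
  y1 + y2 + 3y3 ≥ 9
  y1, y2, y3 ≥ 0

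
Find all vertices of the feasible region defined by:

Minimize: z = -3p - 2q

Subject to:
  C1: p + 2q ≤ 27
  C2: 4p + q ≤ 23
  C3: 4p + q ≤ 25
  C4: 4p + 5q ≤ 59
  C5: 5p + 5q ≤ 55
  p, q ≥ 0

(0, 0), (5.75, 0), (4, 7), (0, 11)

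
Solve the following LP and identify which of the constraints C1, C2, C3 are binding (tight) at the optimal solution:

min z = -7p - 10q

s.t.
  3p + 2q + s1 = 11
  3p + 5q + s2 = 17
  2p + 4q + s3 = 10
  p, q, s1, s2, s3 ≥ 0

At p = 3, q = 1, compute slack b - a·x for each constraint:
  C1: 11 − 11 = 0  (binding)
  C2: 17 − 14 = 3  (slack)
  C3: 10 − 10 = 0  (binding)

Optimal: p = 3, q = 1
Binding: C1, C3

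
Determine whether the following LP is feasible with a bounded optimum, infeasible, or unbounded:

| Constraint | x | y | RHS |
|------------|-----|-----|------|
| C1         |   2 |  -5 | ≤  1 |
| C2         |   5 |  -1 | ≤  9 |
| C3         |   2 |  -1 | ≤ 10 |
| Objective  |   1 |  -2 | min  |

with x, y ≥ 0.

Unbounded (objective can decrease without bound)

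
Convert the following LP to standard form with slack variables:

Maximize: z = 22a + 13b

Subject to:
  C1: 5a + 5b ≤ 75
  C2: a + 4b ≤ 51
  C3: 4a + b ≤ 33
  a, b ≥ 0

max z = 22a + 13b

s.t.
  5a + 5b + s1 = 75
  a + 4b + s2 = 51
  4a + b + s3 = 33
  a, b, s1, s2, s3 ≥ 0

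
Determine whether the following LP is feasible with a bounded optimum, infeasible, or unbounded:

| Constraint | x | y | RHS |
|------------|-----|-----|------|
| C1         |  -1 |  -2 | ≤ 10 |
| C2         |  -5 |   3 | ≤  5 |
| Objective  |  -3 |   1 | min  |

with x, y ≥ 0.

Unbounded (objective can decrease without bound)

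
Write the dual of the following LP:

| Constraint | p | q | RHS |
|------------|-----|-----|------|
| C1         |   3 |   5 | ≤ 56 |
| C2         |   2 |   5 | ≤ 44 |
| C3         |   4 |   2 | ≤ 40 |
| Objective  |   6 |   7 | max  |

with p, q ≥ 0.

Primal max cᵀx s.t. Ax ≤ b, x ≥ 0  →  Dual min bᵀy s.t. Aᵀy ≥ c, y ≥ 0.

Minimize: z = 56y1 + 44y2 + 40y3

Subject to:
  3y1 + 2y2 + 4y3 ≥ 6
  5y1 + 5y2 + 2y3 ≥ 7
  y1, y2, y3 ≥ 0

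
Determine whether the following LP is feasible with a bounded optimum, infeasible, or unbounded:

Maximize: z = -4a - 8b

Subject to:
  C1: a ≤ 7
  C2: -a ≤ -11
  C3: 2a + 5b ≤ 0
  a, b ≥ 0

Infeasible (no feasible solution exists)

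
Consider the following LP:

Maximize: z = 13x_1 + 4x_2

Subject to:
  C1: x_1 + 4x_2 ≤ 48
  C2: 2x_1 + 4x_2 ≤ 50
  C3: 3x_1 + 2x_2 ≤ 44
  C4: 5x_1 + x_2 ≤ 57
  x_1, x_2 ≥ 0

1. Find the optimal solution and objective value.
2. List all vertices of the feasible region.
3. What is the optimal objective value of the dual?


1. x_1 = 10, x_2 = 7, z = 158
2. (0, 0), (11.4, 0), (10, 7), (9.5, 7.75), (2, 11.5), (0, 12)
3. 158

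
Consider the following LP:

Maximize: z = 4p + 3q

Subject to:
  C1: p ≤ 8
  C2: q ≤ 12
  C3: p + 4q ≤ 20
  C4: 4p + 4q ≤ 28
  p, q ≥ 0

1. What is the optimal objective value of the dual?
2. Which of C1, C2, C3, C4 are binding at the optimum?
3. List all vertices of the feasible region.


1. 28
2. C4
3. (0, 0), (7, 0), (2.667, 4.333), (0, 5)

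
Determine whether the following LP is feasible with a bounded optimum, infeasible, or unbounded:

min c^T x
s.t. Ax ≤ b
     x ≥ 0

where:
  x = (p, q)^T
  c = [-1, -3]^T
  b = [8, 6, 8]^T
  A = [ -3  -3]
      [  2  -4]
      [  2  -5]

Unbounded (objective can decrease without bound)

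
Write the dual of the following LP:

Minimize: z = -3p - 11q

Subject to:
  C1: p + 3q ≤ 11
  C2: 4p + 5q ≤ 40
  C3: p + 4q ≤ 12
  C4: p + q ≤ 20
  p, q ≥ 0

Primal min cᵀx s.t. Ax ≤ b, x ≥ 0  →  Dual max −bᵀy s.t. Aᵀy ≥ −c, y ≥ 0.

Maximize: z = -11y1 - 40y2 - 12y3 - 20y4

Subject to:
  y1 + 4y2 + y3 + y4 ≥ 3
  3y1 + 5y2 + 4y3 + y4 ≥ 11
  y1, y2, y3, y4 ≥ 0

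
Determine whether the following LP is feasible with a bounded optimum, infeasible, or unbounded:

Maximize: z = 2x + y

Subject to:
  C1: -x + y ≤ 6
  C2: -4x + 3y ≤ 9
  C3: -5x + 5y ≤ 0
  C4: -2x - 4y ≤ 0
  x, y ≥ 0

Unbounded (objective can increase without bound)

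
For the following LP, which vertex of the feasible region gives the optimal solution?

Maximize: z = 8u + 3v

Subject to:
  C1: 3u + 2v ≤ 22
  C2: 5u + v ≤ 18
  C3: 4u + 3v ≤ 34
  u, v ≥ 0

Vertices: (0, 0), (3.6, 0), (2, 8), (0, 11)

Evaluate the objective at each vertex of the feasible region:
  z(0, 0) = 0
  z(3.6, 0) = 28.8
  z(2, 8) = 40  ←
  z(0, 11) = 33
The maximum is at u = 2, v = 8.

(2, 8)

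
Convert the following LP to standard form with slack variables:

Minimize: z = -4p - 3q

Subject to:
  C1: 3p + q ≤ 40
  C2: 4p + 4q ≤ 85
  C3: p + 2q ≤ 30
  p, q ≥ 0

min z = -4p - 3q

s.t.
  3p + q + s1 = 40
  4p + 4q + s2 = 85
  p + 2q + s3 = 30
  p, q, s1, s2, s3 ≥ 0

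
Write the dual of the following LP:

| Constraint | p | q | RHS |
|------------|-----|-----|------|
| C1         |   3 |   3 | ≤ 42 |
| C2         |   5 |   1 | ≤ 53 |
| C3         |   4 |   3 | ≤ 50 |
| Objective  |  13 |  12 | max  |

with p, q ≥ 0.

Primal max cᵀx s.t. Ax ≤ b, x ≥ 0  →  Dual min bᵀy s.t. Aᵀy ≥ c, y ≥ 0.

Minimize: z = 42y1 + 53y2 + 50y3

Subject to:
  3y1 + 5y2 + 4y3 ≥ 13
  3y1 + y2 + 3y3 ≥ 12
  y1, y2, y3 ≥ 0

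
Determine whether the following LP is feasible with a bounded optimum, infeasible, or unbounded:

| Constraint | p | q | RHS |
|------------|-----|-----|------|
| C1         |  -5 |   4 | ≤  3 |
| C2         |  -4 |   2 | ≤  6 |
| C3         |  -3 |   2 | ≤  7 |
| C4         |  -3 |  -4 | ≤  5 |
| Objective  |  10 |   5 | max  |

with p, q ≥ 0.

Unbounded (objective can increase without bound)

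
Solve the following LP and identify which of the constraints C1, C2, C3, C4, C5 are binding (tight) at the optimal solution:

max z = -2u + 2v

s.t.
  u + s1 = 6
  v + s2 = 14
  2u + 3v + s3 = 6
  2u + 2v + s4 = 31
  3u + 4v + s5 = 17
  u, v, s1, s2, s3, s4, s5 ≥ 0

At u = 0, v = 2, compute slack b - a·x for each constraint:
  C1: 6 − 0 = 6  (slack)
  C2: 14 − 2 = 12  (slack)
  C3: 6 − 6 = 0  (binding)
  C4: 31 − 4 = 27  (slack)
  C5: 17 − 8 = 9  (slack)

Optimal: u = 0, v = 2
Binding: C3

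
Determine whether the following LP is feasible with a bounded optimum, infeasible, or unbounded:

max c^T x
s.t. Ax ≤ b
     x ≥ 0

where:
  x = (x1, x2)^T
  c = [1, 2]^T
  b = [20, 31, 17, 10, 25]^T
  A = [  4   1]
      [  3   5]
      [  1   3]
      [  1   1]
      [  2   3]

Feasible with a bounded optimal solution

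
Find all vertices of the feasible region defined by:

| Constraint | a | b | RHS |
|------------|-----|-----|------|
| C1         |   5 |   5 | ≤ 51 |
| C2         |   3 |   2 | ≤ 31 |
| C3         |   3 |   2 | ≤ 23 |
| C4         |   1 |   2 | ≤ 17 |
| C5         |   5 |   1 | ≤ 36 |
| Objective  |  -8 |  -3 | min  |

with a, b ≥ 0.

(0, 0), (7.2, 0), (7, 1), (3, 7), (0, 8.5)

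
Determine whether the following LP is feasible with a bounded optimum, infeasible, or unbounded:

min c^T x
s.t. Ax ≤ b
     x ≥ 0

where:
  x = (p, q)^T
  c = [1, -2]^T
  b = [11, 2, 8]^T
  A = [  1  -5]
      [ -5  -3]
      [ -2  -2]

Unbounded (objective can decrease without bound)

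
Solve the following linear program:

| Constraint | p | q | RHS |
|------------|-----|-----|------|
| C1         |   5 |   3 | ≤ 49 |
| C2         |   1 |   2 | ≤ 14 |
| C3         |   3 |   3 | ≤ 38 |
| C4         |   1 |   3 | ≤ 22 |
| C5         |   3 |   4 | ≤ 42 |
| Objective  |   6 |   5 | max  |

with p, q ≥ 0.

Evaluate the objective at each vertex of the feasible region:
  z(0, 0) = 0
  z(9.8, 0) = 58.8
  z(8, 3) = 63  ←
  z(0, 7) = 35
The maximum is at p = 8, q = 3.

p = 8, q = 3, z = 63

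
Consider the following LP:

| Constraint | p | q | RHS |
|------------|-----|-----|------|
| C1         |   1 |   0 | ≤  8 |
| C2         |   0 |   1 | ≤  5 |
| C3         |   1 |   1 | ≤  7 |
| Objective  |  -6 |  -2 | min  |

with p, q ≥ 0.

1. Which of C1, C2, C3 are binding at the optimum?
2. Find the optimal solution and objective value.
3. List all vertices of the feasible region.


1. C3
2. p = 7, q = 0, z = -42
3. (0, 0), (7, 0), (2, 5), (0, 5)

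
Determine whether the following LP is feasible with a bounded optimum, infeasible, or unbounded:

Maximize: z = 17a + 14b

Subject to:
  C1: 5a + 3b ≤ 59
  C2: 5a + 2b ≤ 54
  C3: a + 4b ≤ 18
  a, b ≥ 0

Feasible with a bounded optimal solution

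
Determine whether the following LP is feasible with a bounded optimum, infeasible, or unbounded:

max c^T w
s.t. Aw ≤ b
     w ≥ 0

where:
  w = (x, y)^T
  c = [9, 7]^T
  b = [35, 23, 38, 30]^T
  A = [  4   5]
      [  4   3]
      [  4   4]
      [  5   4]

Feasible with a bounded optimal solution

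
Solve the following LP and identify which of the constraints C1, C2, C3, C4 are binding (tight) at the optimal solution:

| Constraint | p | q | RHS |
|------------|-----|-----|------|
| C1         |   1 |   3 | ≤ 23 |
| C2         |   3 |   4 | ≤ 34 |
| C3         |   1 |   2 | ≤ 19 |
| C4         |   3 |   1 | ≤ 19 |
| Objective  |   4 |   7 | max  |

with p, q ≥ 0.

At p = 2, q = 7, compute slack b - a·x for each constraint:
  C1: 23 − 23 = 0  (binding)
  C2: 34 − 34 = 0  (binding)
  C3: 19 − 16 = 3  (slack)
  C4: 19 − 13 = 6  (slack)

Optimal: p = 2, q = 7
Binding: C1, C2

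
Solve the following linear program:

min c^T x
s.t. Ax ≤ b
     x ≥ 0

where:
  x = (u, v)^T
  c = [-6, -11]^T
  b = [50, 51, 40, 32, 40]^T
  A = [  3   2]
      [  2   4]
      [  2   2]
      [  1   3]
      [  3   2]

Evaluate the objective at each vertex of the feasible region:
  z(0, 0) = 0
  z(13.33, 0) = -80
  z(8, 8) = -136  ←
  z(0, 10.67) = -117.3
The minimum is at u = 8, v = 8.

u = 8, v = 8, z = -136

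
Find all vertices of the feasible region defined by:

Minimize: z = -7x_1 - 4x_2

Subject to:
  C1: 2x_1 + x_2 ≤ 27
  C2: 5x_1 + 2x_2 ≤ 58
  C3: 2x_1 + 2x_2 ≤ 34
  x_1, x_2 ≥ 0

(0, 0), (11.6, 0), (8, 9), (0, 17)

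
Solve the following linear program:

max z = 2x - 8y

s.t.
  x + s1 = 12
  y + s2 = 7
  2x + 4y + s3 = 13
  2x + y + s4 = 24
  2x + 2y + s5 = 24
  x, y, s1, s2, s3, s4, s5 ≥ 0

Evaluate the objective at each vertex of the feasible region:
  z(0, 0) = 0
  z(6.5, 0) = 13  ←
  z(0, 3.25) = -26
The maximum is at x = 6.5, y = 0.

x = 6.5, y = 0, z = 13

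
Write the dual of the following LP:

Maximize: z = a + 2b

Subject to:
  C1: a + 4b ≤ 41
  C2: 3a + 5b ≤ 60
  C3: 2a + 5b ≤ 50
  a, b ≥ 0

Primal max cᵀx s.t. Ax ≤ b, x ≥ 0  →  Dual min bᵀy s.t. Aᵀy ≥ c, y ≥ 0.

Minimize: z = 41y1 + 60y2 + 50y3

Subject to:
  y1 + 3y2 + 2y3 ≥ 1
  4y1 + 5y2 + 5y3 ≥ 2
  y1, y2, y3 ≥ 0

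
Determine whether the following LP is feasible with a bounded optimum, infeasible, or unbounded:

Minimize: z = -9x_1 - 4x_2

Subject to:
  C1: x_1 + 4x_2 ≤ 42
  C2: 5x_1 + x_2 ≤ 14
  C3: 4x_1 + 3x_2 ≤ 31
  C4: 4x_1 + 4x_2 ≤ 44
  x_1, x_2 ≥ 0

Feasible with a bounded optimal solution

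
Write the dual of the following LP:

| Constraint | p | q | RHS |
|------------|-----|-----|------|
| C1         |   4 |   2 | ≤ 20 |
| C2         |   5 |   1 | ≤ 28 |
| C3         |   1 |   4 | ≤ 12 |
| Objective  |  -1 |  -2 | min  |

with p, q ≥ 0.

Primal min cᵀx s.t. Ax ≤ b, x ≥ 0  →  Dual max −bᵀy s.t. Aᵀy ≥ −c, y ≥ 0.

Maximize: z = -20y1 - 28y2 - 12y3

Subject to:
  4y1 + 5y2 + y3 ≥ 1
  2y1 + y2 + 4y3 ≥ 2
  y1, y2, y3 ≥ 0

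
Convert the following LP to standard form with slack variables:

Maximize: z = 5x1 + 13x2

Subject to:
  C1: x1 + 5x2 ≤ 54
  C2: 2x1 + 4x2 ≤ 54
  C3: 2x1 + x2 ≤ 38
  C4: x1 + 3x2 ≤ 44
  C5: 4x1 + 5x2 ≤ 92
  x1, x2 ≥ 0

max z = 5x1 + 13x2

s.t.
  x1 + 5x2 + s1 = 54
  2x1 + 4x2 + s2 = 54
  2x1 + x2 + s3 = 38
  x1 + 3x2 + s4 = 44
  4x1 + 5x2 + s5 = 92
  x1, x2, s1, s2, s3, s4, s5 ≥ 0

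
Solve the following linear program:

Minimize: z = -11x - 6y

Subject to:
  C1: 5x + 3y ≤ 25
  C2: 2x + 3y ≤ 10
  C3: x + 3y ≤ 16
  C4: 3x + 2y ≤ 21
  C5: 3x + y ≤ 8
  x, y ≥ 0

Evaluate the objective at each vertex of the feasible region:
  z(0, 0) = 0
  z(2.667, 0) = -29.33
  z(2, 2) = -34  ←
  z(0, 3.333) = -20
The minimum is at x = 2, y = 2.

x = 2, y = 2, z = -34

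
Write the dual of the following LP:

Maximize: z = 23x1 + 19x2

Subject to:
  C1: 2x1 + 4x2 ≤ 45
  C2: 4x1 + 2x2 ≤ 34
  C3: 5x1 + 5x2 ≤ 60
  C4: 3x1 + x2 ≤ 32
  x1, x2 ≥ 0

Primal max cᵀx s.t. Ax ≤ b, x ≥ 0  →  Dual min bᵀy s.t. Aᵀy ≥ c, y ≥ 0.

Minimize: z = 45y1 + 34y2 + 60y3 + 32y4

Subject to:
  2y1 + 4y2 + 5y3 + 3y4 ≥ 23
  4y1 + 2y2 + 5y3 + y4 ≥ 19
  y1, y2, y3, y4 ≥ 0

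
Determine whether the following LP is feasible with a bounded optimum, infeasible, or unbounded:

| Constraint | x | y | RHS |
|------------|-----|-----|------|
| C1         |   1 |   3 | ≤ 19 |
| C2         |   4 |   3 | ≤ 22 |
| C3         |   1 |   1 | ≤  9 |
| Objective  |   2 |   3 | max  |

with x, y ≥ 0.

Feasible with a bounded optimal solution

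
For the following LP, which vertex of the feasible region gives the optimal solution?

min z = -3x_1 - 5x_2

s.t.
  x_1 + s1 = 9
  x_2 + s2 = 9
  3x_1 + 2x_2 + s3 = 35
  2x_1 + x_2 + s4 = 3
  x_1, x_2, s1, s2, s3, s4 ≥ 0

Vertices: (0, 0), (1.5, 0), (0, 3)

Evaluate the objective at each vertex of the feasible region:
  z(0, 0) = 0
  z(1.5, 0) = -4.5
  z(0, 3) = -15  ←
The minimum is at x_1 = 0, x_2 = 3.

(0, 3)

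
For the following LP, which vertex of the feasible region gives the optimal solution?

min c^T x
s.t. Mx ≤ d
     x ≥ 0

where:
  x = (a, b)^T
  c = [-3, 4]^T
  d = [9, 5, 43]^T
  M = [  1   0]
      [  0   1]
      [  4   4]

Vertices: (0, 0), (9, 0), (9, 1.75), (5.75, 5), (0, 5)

Evaluate the objective at each vertex of the feasible region:
  z(0, 0) = 0
  z(9, 0) = -27  ←
  z(9, 1.75) = -20
  z(5.75, 5) = 2.75
  z(0, 5) = 20
The minimum is at a = 9, b = 0.

(9, 0)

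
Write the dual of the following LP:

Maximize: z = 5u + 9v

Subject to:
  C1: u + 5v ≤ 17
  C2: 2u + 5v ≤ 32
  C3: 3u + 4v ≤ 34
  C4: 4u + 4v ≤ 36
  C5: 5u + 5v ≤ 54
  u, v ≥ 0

Primal max cᵀx s.t. Ax ≤ b, x ≥ 0  →  Dual min bᵀy s.t. Aᵀy ≥ c, y ≥ 0.

Minimize: z = 17y1 + 32y2 + 34y3 + 36y4 + 54y5

Subject to:
  y1 + 2y2 + 3y3 + 4y4 + 5y5 ≥ 5
  5y1 + 5y2 + 4y3 + 4y4 + 5y5 ≥ 9
  y1, y2, y3, y4, y5 ≥ 0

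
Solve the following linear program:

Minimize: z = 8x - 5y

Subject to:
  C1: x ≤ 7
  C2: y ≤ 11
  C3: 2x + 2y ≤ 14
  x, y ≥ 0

Evaluate the objective at each vertex of the feasible region:
  z(0, 0) = 0
  z(7, 0) = 56
  z(0, 7) = -35  ←
The minimum is at x = 0, y = 7.

x = 0, y = 7, z = -35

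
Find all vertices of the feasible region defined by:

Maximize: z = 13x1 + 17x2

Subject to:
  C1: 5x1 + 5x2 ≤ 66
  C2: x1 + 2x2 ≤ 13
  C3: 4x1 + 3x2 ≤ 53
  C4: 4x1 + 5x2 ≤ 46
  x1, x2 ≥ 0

(0, 0), (11.5, 0), (9, 2), (0, 6.5)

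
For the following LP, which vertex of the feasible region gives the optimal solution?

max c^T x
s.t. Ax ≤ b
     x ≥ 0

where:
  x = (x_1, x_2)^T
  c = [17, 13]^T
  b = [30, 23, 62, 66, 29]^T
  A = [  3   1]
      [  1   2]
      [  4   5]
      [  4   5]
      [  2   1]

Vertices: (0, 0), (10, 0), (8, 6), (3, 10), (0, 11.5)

Evaluate the objective at each vertex of the feasible region:
  z(0, 0) = 0
  z(10, 0) = 170
  z(8, 6) = 214  ←
  z(3, 10) = 181
  z(0, 11.5) = 149.5
The maximum is at x_1 = 8, x_2 = 6.

(8, 6)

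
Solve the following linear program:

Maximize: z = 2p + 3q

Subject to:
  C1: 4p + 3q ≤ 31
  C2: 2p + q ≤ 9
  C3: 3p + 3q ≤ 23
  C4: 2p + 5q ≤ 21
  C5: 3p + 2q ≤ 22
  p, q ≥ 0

Evaluate the objective at each vertex of the feasible region:
  z(0, 0) = 0
  z(4.5, 0) = 9
  z(3, 3) = 15  ←
  z(0, 4.2) = 12.6
The maximum is at p = 3, q = 3.

p = 3, q = 3, z = 15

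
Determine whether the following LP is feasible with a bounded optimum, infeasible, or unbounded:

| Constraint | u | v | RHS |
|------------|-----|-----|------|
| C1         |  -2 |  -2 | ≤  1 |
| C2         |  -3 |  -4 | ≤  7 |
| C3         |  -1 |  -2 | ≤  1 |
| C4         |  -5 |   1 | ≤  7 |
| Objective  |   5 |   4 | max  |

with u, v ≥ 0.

Unbounded (objective can increase without bound)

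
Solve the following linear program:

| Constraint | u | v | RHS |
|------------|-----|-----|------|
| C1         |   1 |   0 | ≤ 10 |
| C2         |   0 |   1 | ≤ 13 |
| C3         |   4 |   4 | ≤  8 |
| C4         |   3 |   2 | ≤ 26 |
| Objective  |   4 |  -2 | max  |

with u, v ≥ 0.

Evaluate the objective at each vertex of the feasible region:
  z(0, 0) = 0
  z(2, 0) = 8  ←
  z(0, 2) = -4
The maximum is at u = 2, v = 0.

u = 2, v = 0, z = 8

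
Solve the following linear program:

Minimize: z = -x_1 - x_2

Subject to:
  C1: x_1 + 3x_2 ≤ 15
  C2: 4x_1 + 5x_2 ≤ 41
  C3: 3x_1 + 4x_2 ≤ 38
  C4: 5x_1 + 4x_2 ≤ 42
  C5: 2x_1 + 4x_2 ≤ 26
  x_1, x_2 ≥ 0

Evaluate the objective at each vertex of the feasible region:
  z(0, 0) = 0
  z(8.4, 0) = -8.4
  z(6, 3) = -9  ←
  z(0, 5) = -5
The minimum is at x_1 = 6, x_2 = 3.

x_1 = 6, x_2 = 3, z = -9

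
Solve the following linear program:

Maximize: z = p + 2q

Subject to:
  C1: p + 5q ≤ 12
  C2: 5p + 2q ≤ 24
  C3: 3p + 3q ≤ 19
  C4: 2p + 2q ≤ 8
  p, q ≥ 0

Evaluate the objective at each vertex of the feasible region:
  z(0, 0) = 0
  z(4, 0) = 4
  z(2, 2) = 6  ←
  z(0, 2.4) = 4.8
The maximum is at p = 2, q = 2.

p = 2, q = 2, z = 6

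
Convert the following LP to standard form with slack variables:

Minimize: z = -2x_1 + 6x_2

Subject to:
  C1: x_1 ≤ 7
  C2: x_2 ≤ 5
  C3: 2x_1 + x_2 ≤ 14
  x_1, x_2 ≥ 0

min z = -2x_1 + 6x_2

s.t.
  x_1 + s1 = 7
  x_2 + s2 = 5
  2x_1 + x_2 + s3 = 14
  x_1, x_2, s1, s2, s3 ≥ 0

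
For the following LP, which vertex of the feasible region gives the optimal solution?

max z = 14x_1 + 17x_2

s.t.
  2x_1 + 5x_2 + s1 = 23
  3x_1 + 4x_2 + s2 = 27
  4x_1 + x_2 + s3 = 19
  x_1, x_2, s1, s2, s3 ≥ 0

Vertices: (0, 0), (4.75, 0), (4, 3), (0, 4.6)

Evaluate the objective at each vertex of the feasible region:
  z(0, 0) = 0
  z(4.75, 0) = 66.5
  z(4, 3) = 107  ←
  z(0, 4.6) = 78.2
The maximum is at x_1 = 4, x_2 = 3.

(4, 3)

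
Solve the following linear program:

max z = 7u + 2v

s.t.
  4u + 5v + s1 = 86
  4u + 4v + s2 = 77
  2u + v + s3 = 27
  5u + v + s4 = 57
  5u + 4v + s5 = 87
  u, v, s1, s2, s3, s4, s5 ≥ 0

Evaluate the objective at each vertex of the feasible region:
  z(0, 0) = 0
  z(11.4, 0) = 79.8
  z(10, 7) = 84  ←
  z(8.167, 10.67) = 78.5
  z(0, 17.2) = 34.4
The maximum is at u = 10, v = 7.

u = 10, v = 7, z = 84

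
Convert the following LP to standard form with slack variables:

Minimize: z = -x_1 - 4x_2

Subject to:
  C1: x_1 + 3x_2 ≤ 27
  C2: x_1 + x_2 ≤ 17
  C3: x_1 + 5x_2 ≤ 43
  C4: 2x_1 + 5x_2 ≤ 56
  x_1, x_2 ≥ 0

min z = -x_1 - 4x_2

s.t.
  x_1 + 3x_2 + s1 = 27
  x_1 + x_2 + s2 = 17
  x_1 + 5x_2 + s3 = 43
  2x_1 + 5x_2 + s4 = 56
  x_1, x_2, s1, s2, s3, s4 ≥ 0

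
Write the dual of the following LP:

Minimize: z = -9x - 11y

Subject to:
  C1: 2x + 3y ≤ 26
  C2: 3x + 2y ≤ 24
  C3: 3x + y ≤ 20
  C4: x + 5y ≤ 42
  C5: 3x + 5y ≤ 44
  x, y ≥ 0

Primal min cᵀx s.t. Ax ≤ b, x ≥ 0  →  Dual max −bᵀy s.t. Aᵀy ≥ −c, y ≥ 0.

Maximize: z = -26y1 - 24y2 - 20y3 - 42y4 - 44y5

Subject to:
  2y1 + 3y2 + 3y3 + y4 + 3y5 ≥ 9
  3y1 + 2y2 + y3 + 5y4 + 5y5 ≥ 11
  y1, y2, y3, y4, y5 ≥ 0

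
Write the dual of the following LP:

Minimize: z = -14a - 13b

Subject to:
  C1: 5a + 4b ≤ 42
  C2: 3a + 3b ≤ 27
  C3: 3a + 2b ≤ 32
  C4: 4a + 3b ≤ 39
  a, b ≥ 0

Primal min cᵀx s.t. Ax ≤ b, x ≥ 0  →  Dual max −bᵀy s.t. Aᵀy ≥ −c, y ≥ 0.

Maximize: z = -42y1 - 27y2 - 32y3 - 39y4

Subject to:
  5y1 + 3y2 + 3y3 + 4y4 ≥ 14
  4y1 + 3y2 + 2y3 + 3y4 ≥ 13
  y1, y2, y3, y4 ≥ 0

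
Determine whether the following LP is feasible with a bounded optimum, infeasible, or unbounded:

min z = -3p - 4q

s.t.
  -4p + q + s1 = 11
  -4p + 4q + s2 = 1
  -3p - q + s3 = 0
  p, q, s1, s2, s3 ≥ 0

Unbounded (objective can decrease without bound)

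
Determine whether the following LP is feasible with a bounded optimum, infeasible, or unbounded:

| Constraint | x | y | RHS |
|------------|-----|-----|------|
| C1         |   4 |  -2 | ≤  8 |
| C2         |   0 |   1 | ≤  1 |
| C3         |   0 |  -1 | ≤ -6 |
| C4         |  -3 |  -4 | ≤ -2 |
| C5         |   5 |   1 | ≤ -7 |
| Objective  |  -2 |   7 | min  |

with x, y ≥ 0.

Infeasible (no feasible solution exists)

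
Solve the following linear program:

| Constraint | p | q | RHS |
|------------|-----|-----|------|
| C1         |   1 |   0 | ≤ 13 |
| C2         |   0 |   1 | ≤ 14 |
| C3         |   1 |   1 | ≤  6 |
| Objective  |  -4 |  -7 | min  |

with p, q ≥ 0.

Evaluate the objective at each vertex of the feasible region:
  z(0, 0) = 0
  z(6, 0) = -24
  z(0, 6) = -42  ←
The minimum is at p = 0, q = 6.

p = 0, q = 6, z = -42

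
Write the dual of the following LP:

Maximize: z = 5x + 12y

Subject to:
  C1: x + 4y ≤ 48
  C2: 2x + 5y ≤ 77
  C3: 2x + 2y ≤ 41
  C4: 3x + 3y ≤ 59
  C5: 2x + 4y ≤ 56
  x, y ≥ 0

Primal max cᵀx s.t. Ax ≤ b, x ≥ 0  →  Dual min bᵀy s.t. Aᵀy ≥ c, y ≥ 0.

Minimize: z = 48y1 + 77y2 + 41y3 + 59y4 + 56y5

Subject to:
  y1 + 2y2 + 2y3 + 3y4 + 2y5 ≥ 5
  4y1 + 5y2 + 2y3 + 3y4 + 4y5 ≥ 12
  y1, y2, y3, y4, y5 ≥ 0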